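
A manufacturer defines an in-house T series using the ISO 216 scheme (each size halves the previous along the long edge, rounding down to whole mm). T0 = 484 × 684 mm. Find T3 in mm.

171 × 242 mm

T1: ⌊684/2⌋ × 484 = 342 × 484 mm
T2: ⌊484/2⌋ × 342 = 242 × 342 mm
T3: ⌊342/2⌋ × 242 = 171 × 242 mm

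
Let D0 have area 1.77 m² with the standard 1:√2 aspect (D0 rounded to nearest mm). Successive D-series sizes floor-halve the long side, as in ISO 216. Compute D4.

279 × 395 mm

Let D0's short side be w mm. w · w√2 = 1.77 m² = 1,770,000 mm², so w ≈ 1118.7 mm and w√2 ≈ 1582.1 mm → D0 = 1119 × 1582 mm.
D1: ⌊1582/2⌋ × 1119 = 791 × 1119 mm
D2: ⌊1119/2⌋ × 791 = 559 × 791 mm
D3: ⌊791/2⌋ × 559 = 395 × 559 mm
D4: ⌊559/2⌋ × 395 = 279 × 395 mm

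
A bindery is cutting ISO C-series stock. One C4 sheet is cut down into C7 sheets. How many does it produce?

8

C4 = 229 × 324 mm; C7 = 81 × 114 mm.
Each halving step doubles the count; 3 steps from C4 to C7.
2^3 = 8.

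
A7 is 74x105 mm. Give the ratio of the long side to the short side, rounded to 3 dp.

105 / 74 = 1.419
ISO 216 targets √2 ≈ 1.414; the +0.005 deviation is from mm rounding.

1.419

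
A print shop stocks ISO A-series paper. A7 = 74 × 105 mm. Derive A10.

A8: ⌊105/2⌋ × 74 = 52 × 74 mm
A9: ⌊74/2⌋ × 52 = 37 × 52 mm
A10: ⌊52/2⌋ × 37 = 26 × 37 mm

26 × 37 mm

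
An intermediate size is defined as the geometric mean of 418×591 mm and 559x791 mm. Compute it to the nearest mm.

483 × 684 mm

Short side: √(418 · 559) = √233662 ≈ 483.4 → 483 mm
Long side: √(591 · 791) = √467481 ≈ 683.7 → 684 mm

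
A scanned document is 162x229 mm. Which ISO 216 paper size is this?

Aspect ratio 229/162 ≈ 1.414 — close to the ISO √2 ≈ 1.414.
In the C-series (envelope sizes, between A and B): C5 = 162 × 229 mm.

C5 (162 × 229 mm)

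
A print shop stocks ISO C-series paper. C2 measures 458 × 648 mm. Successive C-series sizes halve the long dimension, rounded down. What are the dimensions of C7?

C3: ⌊648/2⌋ × 458 = 324 × 458 mm
C4: ⌊458/2⌋ × 324 = 229 × 324 mm
C5: ⌊324/2⌋ × 229 = 162 × 229 mm
C6: ⌊229/2⌋ × 162 = 114 × 162 mm
C7: ⌊162/2⌋ × 114 = 81 × 114 mm

81 × 114 mm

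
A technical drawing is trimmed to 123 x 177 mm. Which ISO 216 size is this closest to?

B6 (125 × 176 mm)

Aspect ratio 177/123 ≈ 1.439 (ISO target is √2 ≈ 1.414).
In the B-series (B0 = 1000 × 1414 mm): B6 = 125 × 176 mm.
Off by 3 mm total — nearest standard size.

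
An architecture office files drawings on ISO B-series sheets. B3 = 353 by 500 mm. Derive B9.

44 × 62 mm

B4: ⌊500/2⌋ × 353 = 250 × 353 mm
B5: ⌊353/2⌋ × 250 = 176 × 250 mm
B6: ⌊250/2⌋ × 176 = 125 × 176 mm
B7: ⌊176/2⌋ × 125 = 88 × 125 mm
B8: ⌊125/2⌋ × 88 = 62 × 88 mm
B9: ⌊88/2⌋ × 62 = 44 × 62 mm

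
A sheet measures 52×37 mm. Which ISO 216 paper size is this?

A9 (37 × 52 mm)

Aspect ratio 52/37 ≈ 1.405 — close to the ISO √2 ≈ 1.414.
In the A-series (A0 area = 1 m²): A9 = 37 × 52 mm.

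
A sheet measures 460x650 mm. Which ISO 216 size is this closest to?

C2 (458 × 648 mm)

Aspect ratio 650/460 ≈ 1.413 — close to the ISO √2 ≈ 1.414.
In the C-series (envelope sizes, between A and B): C2 = 458 × 648 mm.
Off by 4 mm total — nearest standard size.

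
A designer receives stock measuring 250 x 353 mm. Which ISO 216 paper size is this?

Aspect ratio 353/250 ≈ 1.412 — close to the ISO √2 ≈ 1.414.
In the B-series (B0 = 1000 × 1414 mm): B4 = 250 × 353 mm.

B4 (250 × 353 mm)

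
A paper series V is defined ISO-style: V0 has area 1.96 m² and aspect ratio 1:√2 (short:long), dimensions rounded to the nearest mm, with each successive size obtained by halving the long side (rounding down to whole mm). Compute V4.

294 × 416 mm

Let V0's short side be w mm. w · w√2 = 1.96 m² = 1,960,000 mm², so w ≈ 1177.3 mm and w√2 ≈ 1664.9 mm → V0 = 1177 × 1665 mm.
V1: ⌊1665/2⌋ × 1177 = 832 × 1177 mm
V2: ⌊1177/2⌋ × 832 = 588 × 832 mm
V3: ⌊832/2⌋ × 588 = 416 × 588 mm
V4: ⌊588/2⌋ × 416 = 294 × 416 mm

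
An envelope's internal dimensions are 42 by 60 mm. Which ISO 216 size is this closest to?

B9 (44 × 62 mm)

Aspect ratio 60/42 ≈ 1.429 — close to the ISO √2 ≈ 1.414.
In the B-series (B0 = 1000 × 1414 mm): B9 = 44 × 62 mm.
Off by 4 mm total — nearest standard size.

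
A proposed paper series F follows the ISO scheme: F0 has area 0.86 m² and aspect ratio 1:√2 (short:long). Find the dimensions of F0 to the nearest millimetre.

780 × 1103 mm

Let the short side be w mm. Then w · w√2 = 0.86 m² = 860,000 mm².
w² = 860,000/√2, so w ≈ 779.8 mm; long side = w√2 ≈ 1102.8 mm.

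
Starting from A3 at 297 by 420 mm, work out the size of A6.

105 × 148 mm

A4: ⌊420/2⌋ × 297 = 210 × 297 mm
A5: ⌊297/2⌋ × 210 = 148 × 210 mm
A6: ⌊210/2⌋ × 148 = 105 × 148 mm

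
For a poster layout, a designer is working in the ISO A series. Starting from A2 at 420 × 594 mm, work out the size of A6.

105 × 148 mm

A3: ⌊594/2⌋ × 420 = 297 × 420 mm
A4: ⌊420/2⌋ × 297 = 210 × 297 mm
A5: ⌊297/2⌋ × 210 = 148 × 210 mm
A6: ⌊210/2⌋ × 148 = 105 × 148 mm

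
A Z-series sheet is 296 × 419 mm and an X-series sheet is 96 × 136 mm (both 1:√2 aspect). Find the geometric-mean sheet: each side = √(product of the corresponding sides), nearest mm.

Short side: √(296 · 96) = √28416 ≈ 168.6 → 169 mm
Long side: √(419 · 136) = √56984 ≈ 238.7 → 239 mm

169 × 239 mm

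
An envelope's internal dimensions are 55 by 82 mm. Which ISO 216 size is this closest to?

Aspect ratio 82/55 ≈ 1.491 (ISO target is √2 ≈ 1.414).
In the C-series (envelope sizes, between A and B): C8 = 57 × 81 mm.
Off by 3 mm total — nearest standard size.

C8 (57 × 81 mm)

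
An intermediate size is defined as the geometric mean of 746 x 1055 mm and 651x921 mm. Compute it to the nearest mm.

697 × 986 mm

Short side: √(746 · 651) = √485646 ≈ 696.9 → 697 mm
Long side: √(1055 · 921) = √971655 ≈ 985.7 → 986 mm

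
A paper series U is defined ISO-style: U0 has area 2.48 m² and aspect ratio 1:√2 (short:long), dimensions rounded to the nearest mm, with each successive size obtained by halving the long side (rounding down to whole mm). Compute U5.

Let U0's short side be w mm. w · w√2 = 2.48 m² = 2,480,000 mm², so w ≈ 1324.2 mm and w√2 ≈ 1872.8 mm → U0 = 1324 × 1873 mm.
U1: ⌊1873/2⌋ × 1324 = 936 × 1324 mm
U2: ⌊1324/2⌋ × 936 = 662 × 936 mm
U3: ⌊936/2⌋ × 662 = 468 × 662 mm
U4: ⌊662/2⌋ × 468 = 331 × 468 mm
U5: ⌊468/2⌋ × 331 = 234 × 331 mm

234 × 331 mm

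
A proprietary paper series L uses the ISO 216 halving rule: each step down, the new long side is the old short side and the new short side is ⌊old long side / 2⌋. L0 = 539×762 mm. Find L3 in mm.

L1: ⌊762/2⌋ × 539 = 381 × 539 mm
L2: ⌊539/2⌋ × 381 = 269 × 381 mm
L3: ⌊381/2⌋ × 269 = 190 × 269 mm

190 × 269 mm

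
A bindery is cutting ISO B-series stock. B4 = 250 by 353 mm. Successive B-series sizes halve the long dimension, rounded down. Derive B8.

B5: ⌊353/2⌋ × 250 = 176 × 250 mm
B6: ⌊250/2⌋ × 176 = 125 × 176 mm
B7: ⌊176/2⌋ × 125 = 88 × 125 mm
B8: ⌊125/2⌋ × 88 = 62 × 88 mm

62 × 88 mm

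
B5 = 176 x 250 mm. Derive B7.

88 × 125 mm

B6: ⌊250/2⌋ × 176 = 125 × 176 mm
B7: ⌊176/2⌋ × 125 = 88 × 125 mm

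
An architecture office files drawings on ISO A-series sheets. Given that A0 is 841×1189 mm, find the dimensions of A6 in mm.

A1: ⌊1189/2⌋ × 841 = 594 × 841 mm
A2: ⌊841/2⌋ × 594 = 420 × 594 mm
A3: ⌊594/2⌋ × 420 = 297 × 420 mm
A4: ⌊420/2⌋ × 297 = 210 × 297 mm
A5: ⌊297/2⌋ × 210 = 148 × 210 mm
A6: ⌊210/2⌋ × 148 = 105 × 148 mm

105 × 148 mm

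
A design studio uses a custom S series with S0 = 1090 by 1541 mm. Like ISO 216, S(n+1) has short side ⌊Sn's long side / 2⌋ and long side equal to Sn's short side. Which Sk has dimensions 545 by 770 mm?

S0: 1090 × 1541 mm
S1: 770 × 1090 mm
S2: 545 × 770 mm
S3: 385 × 545 mm
→ matches S2.

S2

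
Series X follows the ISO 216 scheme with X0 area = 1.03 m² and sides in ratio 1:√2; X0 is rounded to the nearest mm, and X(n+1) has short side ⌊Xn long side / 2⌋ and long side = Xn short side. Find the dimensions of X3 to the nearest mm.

Let X0's short side be w mm. w · w√2 = 1.03 m² = 1,030,000 mm², so w ≈ 853.4 mm and w√2 ≈ 1206.9 mm → X0 = 853 × 1207 mm.
X1: ⌊1207/2⌋ × 853 = 603 × 853 mm
X2: ⌊853/2⌋ × 603 = 426 × 603 mm
X3: ⌊603/2⌋ × 426 = 301 × 426 mm

301 × 426 mm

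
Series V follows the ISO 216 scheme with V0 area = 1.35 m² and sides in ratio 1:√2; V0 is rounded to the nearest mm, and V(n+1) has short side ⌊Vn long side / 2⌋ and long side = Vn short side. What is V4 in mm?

Let V0's short side be w mm. w · w√2 = 1.35 m² = 1,350,000 mm², so w ≈ 977.0 mm and w√2 ≈ 1381.7 mm → V0 = 977 × 1382 mm.
V1: ⌊1382/2⌋ × 977 = 691 × 977 mm
V2: ⌊977/2⌋ × 691 = 488 × 691 mm
V3: ⌊691/2⌋ × 488 = 345 × 488 mm
V4: ⌊488/2⌋ × 345 = 244 × 345 mm

244 × 345 mm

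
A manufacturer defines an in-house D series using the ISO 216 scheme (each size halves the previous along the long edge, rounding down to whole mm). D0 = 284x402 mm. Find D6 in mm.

D1 = 201 × 284 mm (from D0 by 1 halving).
D2: ⌊284/2⌋ × 201 = 142 × 201 mm
D3: ⌊201/2⌋ × 142 = 100 × 142 mm
D4: ⌊142/2⌋ × 100 = 71 × 100 mm
D5: ⌊100/2⌋ × 71 = 50 × 71 mm
D6: ⌊71/2⌋ × 50 = 35 × 50 mm

35 × 50 mm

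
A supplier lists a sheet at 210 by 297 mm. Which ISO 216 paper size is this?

A4 (210 × 297 mm)

Aspect ratio 297/210 ≈ 1.414 — close to the ISO √2 ≈ 1.414.
In the A-series (A0 area = 1 m²): A4 = 210 × 297 mm.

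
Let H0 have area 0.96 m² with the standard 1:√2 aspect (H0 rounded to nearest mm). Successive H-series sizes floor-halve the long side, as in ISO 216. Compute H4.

Let H0's short side be w mm. w · w√2 = 0.96 m² = 960,000 mm², so w ≈ 823.9 mm and w√2 ≈ 1165.2 mm → H0 = 824 × 1165 mm.
H1: ⌊1165/2⌋ × 824 = 582 × 824 mm
H2: ⌊824/2⌋ × 582 = 412 × 582 mm
H3: ⌊582/2⌋ × 412 = 291 × 412 mm
H4: ⌊412/2⌋ × 291 = 206 × 291 mm

206 × 291 mm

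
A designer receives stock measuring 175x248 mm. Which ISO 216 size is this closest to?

B5 (176 × 250 mm)

Aspect ratio 248/175 ≈ 1.417 — close to the ISO √2 ≈ 1.414.
In the B-series (B0 = 1000 × 1414 mm): B5 = 176 × 250 mm.
Off by 3 mm total — nearest standard size.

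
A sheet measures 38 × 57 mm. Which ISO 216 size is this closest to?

C9 (40 × 57 mm)

Aspect ratio 57/38 ≈ 1.500 (ISO target is √2 ≈ 1.414).
In the C-series (envelope sizes, between A and B): C9 = 40 × 57 mm.
Off by 2 mm total — nearest standard size.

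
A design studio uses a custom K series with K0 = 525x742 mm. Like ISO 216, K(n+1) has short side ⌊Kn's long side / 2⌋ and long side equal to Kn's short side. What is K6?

65 × 92 mm

K1: ⌊742/2⌋ × 525 = 371 × 525 mm
K2: ⌊525/2⌋ × 371 = 262 × 371 mm
K3: ⌊371/2⌋ × 262 = 185 × 262 mm
K4: ⌊262/2⌋ × 185 = 131 × 185 mm
K5: ⌊185/2⌋ × 131 = 92 × 131 mm
K6: ⌊131/2⌋ × 92 = 65 × 92 mm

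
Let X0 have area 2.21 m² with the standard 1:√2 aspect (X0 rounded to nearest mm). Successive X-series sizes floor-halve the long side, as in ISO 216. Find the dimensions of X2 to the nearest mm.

Let X0's short side be w mm. w · w√2 = 2.21 m² = 2,210,000 mm², so w ≈ 1250.1 mm and w√2 ≈ 1767.9 mm → X0 = 1250 × 1768 mm.
X1: ⌊1768/2⌋ × 1250 = 884 × 1250 mm
X2: ⌊1250/2⌋ × 884 = 625 × 884 mm

625 × 884 mm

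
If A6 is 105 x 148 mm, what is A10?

A7: ⌊148/2⌋ × 105 = 74 × 105 mm
A8: ⌊105/2⌋ × 74 = 52 × 74 mm
A9: ⌊74/2⌋ × 52 = 37 × 52 mm
A10: ⌊52/2⌋ × 37 = 26 × 37 mm

26 × 37 mm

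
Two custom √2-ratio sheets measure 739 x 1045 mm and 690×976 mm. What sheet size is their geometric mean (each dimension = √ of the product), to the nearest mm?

Short side: √(739 · 690) = √509910 ≈ 714.1 → 714 mm
Long side: √(1045 · 976) = √1019920 ≈ 1009.9 → 1010 mm

714 × 1010 mm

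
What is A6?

A0 = 841 × 1189 mm (A0 has area 1 m², aspect 1:√2).
A1: ⌊1189/2⌋ × 841 = 594 × 841 mm
A2: ⌊841/2⌋ × 594 = 420 × 594 mm
A3: ⌊594/2⌋ × 420 = 297 × 420 mm
A4: ⌊420/2⌋ × 297 = 210 × 297 mm
A5: ⌊297/2⌋ × 210 = 148 × 210 mm
A6: ⌊210/2⌋ × 148 = 105 × 148 mm

105 × 148 mm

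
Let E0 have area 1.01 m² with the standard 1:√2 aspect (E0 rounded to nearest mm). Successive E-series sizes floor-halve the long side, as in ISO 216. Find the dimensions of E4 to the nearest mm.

Let E0's short side be w mm. w · w√2 = 1.01 m² = 1,010,000 mm², so w ≈ 845.1 mm and w√2 ≈ 1195.1 mm → E0 = 845 × 1195 mm.
E1: ⌊1195/2⌋ × 845 = 597 × 845 mm
E2: ⌊845/2⌋ × 597 = 422 × 597 mm
E3: ⌊597/2⌋ × 422 = 298 × 422 mm
E4: ⌊422/2⌋ × 298 = 211 × 298 mm

211 × 298 mm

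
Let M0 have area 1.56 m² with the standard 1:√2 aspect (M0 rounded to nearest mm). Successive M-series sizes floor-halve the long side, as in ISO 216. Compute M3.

Let M0's short side be w mm. w · w√2 = 1.56 m² = 1,560,000 mm², so w ≈ 1050.3 mm and w√2 ≈ 1485.3 mm → M0 = 1050 × 1485 mm.
M1: ⌊1485/2⌋ × 1050 = 742 × 1050 mm
M2: ⌊1050/2⌋ × 742 = 525 × 742 mm
M3: ⌊742/2⌋ × 525 = 371 × 525 mm

371 × 525 mm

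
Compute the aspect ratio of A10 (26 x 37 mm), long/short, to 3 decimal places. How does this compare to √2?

37 / 26 = 1.423
ISO 216 targets √2 ≈ 1.414; the +0.009 deviation is from mm rounding.

1.423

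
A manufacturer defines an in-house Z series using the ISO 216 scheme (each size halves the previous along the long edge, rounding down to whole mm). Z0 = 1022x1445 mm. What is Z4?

Z1 = 722 × 1022 mm (from Z0 by 1 halving).
Z2: ⌊1022/2⌋ × 722 = 511 × 722 mm
Z3: ⌊722/2⌋ × 511 = 361 × 511 mm
Z4: ⌊511/2⌋ × 361 = 255 × 361 mm

255 × 361 mm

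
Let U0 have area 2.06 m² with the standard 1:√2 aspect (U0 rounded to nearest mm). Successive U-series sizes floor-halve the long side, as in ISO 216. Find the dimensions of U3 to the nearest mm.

Let U0's short side be w mm. w · w√2 = 2.06 m² = 2,060,000 mm², so w ≈ 1206.9 mm and w√2 ≈ 1706.8 mm → U0 = 1207 × 1707 mm.
U1: ⌊1707/2⌋ × 1207 = 853 × 1207 mm
U2: ⌊1207/2⌋ × 853 = 603 × 853 mm
U3: ⌊853/2⌋ × 603 = 426 × 603 mm

426 × 603 mm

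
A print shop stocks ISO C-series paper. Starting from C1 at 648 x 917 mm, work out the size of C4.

229 × 324 mm

C2: ⌊917/2⌋ × 648 = 458 × 648 mm
C3: ⌊648/2⌋ × 458 = 324 × 458 mm
C4: ⌊458/2⌋ × 324 = 229 × 324 mm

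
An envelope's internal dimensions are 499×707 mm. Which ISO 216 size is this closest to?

Aspect ratio 707/499 ≈ 1.417 — close to the ISO √2 ≈ 1.414.
In the B-series (B0 = 1000 × 1414 mm): B2 = 500 × 707 mm.
Off by 1 mm total — nearest standard size.

B2 (500 × 707 mm)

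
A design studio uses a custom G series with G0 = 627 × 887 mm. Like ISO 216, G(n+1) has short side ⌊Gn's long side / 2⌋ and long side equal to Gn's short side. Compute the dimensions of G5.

110 × 156 mm

G1: ⌊887/2⌋ × 627 = 443 × 627 mm
G2: ⌊627/2⌋ × 443 = 313 × 443 mm
G3: ⌊443/2⌋ × 313 = 221 × 313 mm
G4: ⌊313/2⌋ × 221 = 156 × 221 mm
G5: ⌊221/2⌋ × 156 = 110 × 156 mm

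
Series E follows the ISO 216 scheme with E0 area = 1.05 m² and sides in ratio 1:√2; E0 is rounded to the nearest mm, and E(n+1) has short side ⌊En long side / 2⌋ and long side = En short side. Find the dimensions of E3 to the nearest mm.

Let E0's short side be w mm. w · w√2 = 1.05 m² = 1,050,000 mm², so w ≈ 861.7 mm and w√2 ≈ 1218.6 mm → E0 = 862 × 1219 mm.
E1: ⌊1219/2⌋ × 862 = 609 × 862 mm
E2: ⌊862/2⌋ × 609 = 431 × 609 mm
E3: ⌊609/2⌋ × 431 = 304 × 431 mm

304 × 431 mm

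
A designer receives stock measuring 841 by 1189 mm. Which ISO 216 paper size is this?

A0 (841 × 1189 mm)

Aspect ratio 1189/841 ≈ 1.414 — close to the ISO √2 ≈ 1.414.
In the A-series (A0 area = 1 m²): A0 = 841 × 1189 mm.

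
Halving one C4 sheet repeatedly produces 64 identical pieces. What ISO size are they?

64 = 2^6, so 6 halving steps.
C4 → C5 → … → C10 after 6 steps.

C10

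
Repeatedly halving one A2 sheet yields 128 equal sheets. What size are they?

A9

128 = 2^7, so 7 halving steps.
A2 → A3 → … → A9 after 7 steps.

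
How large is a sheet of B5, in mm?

B0 = 1000 × 1414 mm (B0 has a 1000 mm short side, aspect 1:√2).
B1: ⌊1414/2⌋ × 1000 = 707 × 1000 mm
B2: ⌊1000/2⌋ × 707 = 500 × 707 mm
B3: ⌊707/2⌋ × 500 = 353 × 500 mm
B4: ⌊500/2⌋ × 353 = 250 × 353 mm
B5: ⌊353/2⌋ × 250 = 176 × 250 mm

176 × 250 mm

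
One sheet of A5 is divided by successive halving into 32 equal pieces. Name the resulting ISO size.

A10

32 = 2^5, so 5 halving steps.
A5 → A6 → … → A10 after 5 steps.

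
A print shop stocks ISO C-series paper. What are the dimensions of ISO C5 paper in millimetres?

162 × 229 mm

C0 = 917 × 1297 mm (C0 is the geometric mean of A0 and B0, aspect 1:√2).
C1: ⌊1297/2⌋ × 917 = 648 × 917 mm
C2: ⌊917/2⌋ × 648 = 458 × 648 mm
C3: ⌊648/2⌋ × 458 = 324 × 458 mm
C4: ⌊458/2⌋ × 324 = 229 × 324 mm
C5: ⌊324/2⌋ × 229 = 162 × 229 mm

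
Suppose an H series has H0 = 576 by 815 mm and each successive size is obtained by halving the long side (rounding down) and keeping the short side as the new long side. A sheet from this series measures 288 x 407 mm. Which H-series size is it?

H2

H0: 576 × 815 mm
H1: 407 × 576 mm
H2: 288 × 407 mm
H3: 203 × 288 mm
→ matches H2.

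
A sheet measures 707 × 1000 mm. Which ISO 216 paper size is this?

B1 (707 × 1000 mm)

Aspect ratio 1000/707 ≈ 1.414 — close to the ISO √2 ≈ 1.414.
In the B-series (B0 = 1000 × 1414 mm): B1 = 707 × 1000 mm.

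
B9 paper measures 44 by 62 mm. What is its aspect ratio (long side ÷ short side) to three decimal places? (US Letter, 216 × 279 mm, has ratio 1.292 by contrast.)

62 / 44 = 1.409
ISO 216 targets √2 ≈ 1.414; the -0.005 deviation is from mm rounding.

1.409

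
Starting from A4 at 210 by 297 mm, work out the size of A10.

26 × 37 mm

A5: ⌊297/2⌋ × 210 = 148 × 210 mm
A6: ⌊210/2⌋ × 148 = 105 × 148 mm
A7: ⌊148/2⌋ × 105 = 74 × 105 mm
A8: ⌊105/2⌋ × 74 = 52 × 74 mm
A9: ⌊74/2⌋ × 52 = 37 × 52 mm
A10: ⌊52/2⌋ × 37 = 26 × 37 mm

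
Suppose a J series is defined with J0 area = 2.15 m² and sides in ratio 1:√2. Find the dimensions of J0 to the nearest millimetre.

Let the short side be w mm. Then w · w√2 = 2.15 m² = 2,150,000 mm².
w² = 2,150,000/√2, so w ≈ 1233.0 mm; long side = w√2 ≈ 1743.7 mm.

1233 × 1744 mm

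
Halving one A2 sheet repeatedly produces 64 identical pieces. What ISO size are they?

64 = 2^6, so 6 halving steps.
A2 → A3 → … → A8 after 6 steps.

A8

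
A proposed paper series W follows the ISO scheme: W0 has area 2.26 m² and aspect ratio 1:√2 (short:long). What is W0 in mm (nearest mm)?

1264 × 1788 mm

Let the short side be w mm. Then w · w√2 = 2.26 m² = 2,260,000 mm².
w² = 2,260,000/√2, so w ≈ 1264.1 mm; long side = w√2 ≈ 1787.8 mm.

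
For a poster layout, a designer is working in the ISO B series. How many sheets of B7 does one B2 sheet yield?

32

B2 = 500 × 707 mm; B7 = 88 × 125 mm.
Each halving step doubles the count; 5 steps from B2 to B7.
2^5 = 32.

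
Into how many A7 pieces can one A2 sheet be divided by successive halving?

32

A2 = 420 × 594 mm; A7 = 74 × 105 mm.
Each halving step doubles the count; 5 steps from A2 to A7.
2^5 = 32.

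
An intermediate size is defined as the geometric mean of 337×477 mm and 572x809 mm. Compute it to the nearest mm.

Short side: √(337 · 572) = √192764 ≈ 439.0 → 439 mm
Long side: √(477 · 809) = √385893 ≈ 621.2 → 621 mm

439 × 621 mm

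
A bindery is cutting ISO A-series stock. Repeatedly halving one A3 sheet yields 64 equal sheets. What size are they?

64 = 2^6, so 6 halving steps.
A3 → A4 → … → A9 after 6 steps.

A9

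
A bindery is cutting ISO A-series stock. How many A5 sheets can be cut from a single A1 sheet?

Each ISO step halves the sheet: 1 × A1 → 2 × A2 → 4 × A3 → 8 × A4 → …
From A1 to A5 is 4 halving steps: 2^4 = 16.

16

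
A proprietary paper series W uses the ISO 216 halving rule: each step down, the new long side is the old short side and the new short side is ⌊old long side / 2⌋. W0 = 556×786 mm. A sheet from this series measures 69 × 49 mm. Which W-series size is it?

W7

W0: 556 × 786 mm
W1: 393 × 556 mm
W2: 278 × 393 mm
W3: 196 × 278 mm
W4: 139 × 196 mm
W5: 98 × 139 mm
W6: 69 × 98 mm
W7: 49 × 69 mm
W8: 34 × 49 mm
→ matches W7.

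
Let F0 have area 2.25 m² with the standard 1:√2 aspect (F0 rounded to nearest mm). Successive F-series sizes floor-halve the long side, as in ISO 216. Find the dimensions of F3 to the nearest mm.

446 × 630 mm

Let F0's short side be w mm. w · w√2 = 2.25 m² = 2,250,000 mm², so w ≈ 1261.3 mm and w√2 ≈ 1783.8 mm → F0 = 1261 × 1784 mm.
F1: ⌊1784/2⌋ × 1261 = 892 × 1261 mm
F2: ⌊1261/2⌋ × 892 = 630 × 892 mm
F3: ⌊892/2⌋ × 630 = 446 × 630 mm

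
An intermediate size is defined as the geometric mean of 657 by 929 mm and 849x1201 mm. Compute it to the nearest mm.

747 × 1056 mm

Short side: √(657 · 849) = √557793 ≈ 746.9 → 747 mm
Long side: √(929 · 1201) = √1115729 ≈ 1056.3 → 1056 mm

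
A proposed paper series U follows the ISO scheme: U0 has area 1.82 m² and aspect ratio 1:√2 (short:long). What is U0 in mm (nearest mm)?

Let the short side be w mm. Then w · w√2 = 1.82 m² = 1,820,000 mm².
w² = 1,820,000/√2, so w ≈ 1134.4 mm; long side = w√2 ≈ 1604.3 mm.

1134 × 1604 mm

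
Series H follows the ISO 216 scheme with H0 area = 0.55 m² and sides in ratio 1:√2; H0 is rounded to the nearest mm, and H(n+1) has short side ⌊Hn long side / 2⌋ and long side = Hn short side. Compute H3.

Let H0's short side be w mm. w · w√2 = 0.55 m² = 550,000 mm², so w ≈ 623.6 mm and w√2 ≈ 881.9 mm → H0 = 624 × 882 mm.
H1: ⌊882/2⌋ × 624 = 441 × 624 mm
H2: ⌊624/2⌋ × 441 = 312 × 441 mm
H3: ⌊441/2⌋ × 312 = 220 × 312 mm

220 × 312 mm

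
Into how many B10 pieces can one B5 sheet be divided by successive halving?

32

Each ISO step halves the sheet: 1 × B5 → 2 × B6 → 4 × B7 → 8 × B8 → …
From B5 to B10 is 5 halving steps: 2^5 = 32.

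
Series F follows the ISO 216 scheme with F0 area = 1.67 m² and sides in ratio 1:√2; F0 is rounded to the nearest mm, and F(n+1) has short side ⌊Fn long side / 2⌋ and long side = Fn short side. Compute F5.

192 × 271 mm

Let F0's short side be w mm. w · w√2 = 1.67 m² = 1,670,000 mm², so w ≈ 1086.7 mm and w√2 ≈ 1536.8 mm → F0 = 1087 × 1537 mm.
F1: ⌊1537/2⌋ × 1087 = 768 × 1087 mm
F2: ⌊1087/2⌋ × 768 = 543 × 768 mm
F3: ⌊768/2⌋ × 543 = 384 × 543 mm
F4: ⌊543/2⌋ × 384 = 271 × 384 mm
F5: ⌊384/2⌋ × 271 = 192 × 271 mm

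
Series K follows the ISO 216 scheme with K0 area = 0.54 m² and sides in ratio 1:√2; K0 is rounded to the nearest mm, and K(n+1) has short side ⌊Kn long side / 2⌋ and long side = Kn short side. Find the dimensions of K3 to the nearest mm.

Let K0's short side be w mm. w · w√2 = 0.54 m² = 540,000 mm², so w ≈ 617.9 mm and w√2 ≈ 873.9 mm → K0 = 618 × 874 mm.
K1: ⌊874/2⌋ × 618 = 437 × 618 mm
K2: ⌊618/2⌋ × 437 = 309 × 437 mm
K3: ⌊437/2⌋ × 309 = 218 × 309 mm

218 × 309 mm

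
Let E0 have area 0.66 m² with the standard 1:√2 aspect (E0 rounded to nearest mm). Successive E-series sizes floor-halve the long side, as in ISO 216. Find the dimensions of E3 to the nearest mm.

Let E0's short side be w mm. w · w√2 = 0.66 m² = 660,000 mm², so w ≈ 683.1 mm and w√2 ≈ 966.1 mm → E0 = 683 × 966 mm.
E1: ⌊966/2⌋ × 683 = 483 × 683 mm
E2: ⌊683/2⌋ × 483 = 341 × 483 mm
E3: ⌊483/2⌋ × 341 = 241 × 341 mm

241 × 341 mm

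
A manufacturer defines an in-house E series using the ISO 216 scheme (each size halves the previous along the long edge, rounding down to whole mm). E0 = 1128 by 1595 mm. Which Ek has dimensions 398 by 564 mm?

E0: 1128 × 1595 mm
E1: 797 × 1128 mm
E2: 564 × 797 mm
E3: 398 × 564 mm
E4: 282 × 398 mm
→ matches E3.

E3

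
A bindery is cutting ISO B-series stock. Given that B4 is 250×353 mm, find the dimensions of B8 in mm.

B5: ⌊353/2⌋ × 250 = 176 × 250 mm
B6: ⌊250/2⌋ × 176 = 125 × 176 mm
B7: ⌊176/2⌋ × 125 = 88 × 125 mm
B8: ⌊125/2⌋ × 88 = 62 × 88 mm

62 × 88 mm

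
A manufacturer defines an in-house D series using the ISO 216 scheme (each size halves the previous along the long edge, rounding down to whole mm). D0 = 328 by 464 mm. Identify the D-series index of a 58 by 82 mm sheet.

D0: 328 × 464 mm
D1: 232 × 328 mm
D2: 164 × 232 mm
D3: 116 × 164 mm
D4: 82 × 116 mm
D5: 58 × 82 mm
D6: 41 × 58 mm
→ matches D5.

D5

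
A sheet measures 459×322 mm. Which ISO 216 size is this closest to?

Aspect ratio 459/322 ≈ 1.425 — close to the ISO √2 ≈ 1.414.
In the C-series (envelope sizes, between A and B): C3 = 324 × 458 mm.
Off by 3 mm total — nearest standard size.

C3 (324 × 458 mm)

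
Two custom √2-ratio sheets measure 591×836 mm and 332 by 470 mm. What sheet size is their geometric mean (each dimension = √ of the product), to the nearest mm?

Short side: √(591 · 332) = √196212 ≈ 443.0 → 443 mm
Long side: √(836 · 470) = √392920 ≈ 626.8 → 627 mm

443 × 627 mm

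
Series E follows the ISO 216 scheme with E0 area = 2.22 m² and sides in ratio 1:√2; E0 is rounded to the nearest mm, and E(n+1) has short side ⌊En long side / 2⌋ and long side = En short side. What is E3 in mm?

Let E0's short side be w mm. w · w√2 = 2.22 m² = 2,220,000 mm², so w ≈ 1252.9 mm and w√2 ≈ 1771.9 mm → E0 = 1253 × 1772 mm.
E1: ⌊1772/2⌋ × 1253 = 886 × 1253 mm
E2: ⌊1253/2⌋ × 886 = 626 × 886 mm
E3: ⌊886/2⌋ × 626 = 443 × 626 mm

443 × 626 mm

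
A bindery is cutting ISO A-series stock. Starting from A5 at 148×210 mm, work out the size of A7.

A6: ⌊210/2⌋ × 148 = 105 × 148 mm
A7: ⌊148/2⌋ × 105 = 74 × 105 mm

74 × 105 mm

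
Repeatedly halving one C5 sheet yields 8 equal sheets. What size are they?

C8

8 = 2^3, so 3 halving steps.
C5 → C6 → … → C8 after 3 steps.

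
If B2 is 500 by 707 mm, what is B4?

B3: ⌊707/2⌋ × 500 = 353 × 500 mm
B4: ⌊500/2⌋ × 353 = 250 × 353 mm

250 × 353 mm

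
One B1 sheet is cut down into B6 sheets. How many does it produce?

32

Each ISO step halves the sheet: 1 × B1 → 2 × B2 → 4 × B3 → 8 × B4 → …
From B1 to B6 is 5 halving steps: 2^5 = 32.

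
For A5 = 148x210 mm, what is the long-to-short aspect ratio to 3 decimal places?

210 / 148 = 1.419
ISO 216 targets √2 ≈ 1.414; the +0.005 deviation is from mm rounding.

1.419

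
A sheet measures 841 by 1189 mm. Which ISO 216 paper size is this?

A0 (841 × 1189 mm)

Aspect ratio 1189/841 ≈ 1.414 — close to the ISO √2 ≈ 1.414.
In the A-series (A0 area = 1 m²): A0 = 841 × 1189 mm.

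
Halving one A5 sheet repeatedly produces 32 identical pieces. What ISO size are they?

32 = 2^5, so 5 halving steps.
A5 → A6 → … → A10 after 5 steps.

A10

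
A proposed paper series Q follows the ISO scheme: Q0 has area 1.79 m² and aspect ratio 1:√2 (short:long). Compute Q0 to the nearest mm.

1125 × 1591 mm

Let the short side be w mm. Then w · w√2 = 1.79 m² = 1,790,000 mm².
w² = 1,790,000/√2, so w ≈ 1125.0 mm; long side = w√2 ≈ 1591.1 mm.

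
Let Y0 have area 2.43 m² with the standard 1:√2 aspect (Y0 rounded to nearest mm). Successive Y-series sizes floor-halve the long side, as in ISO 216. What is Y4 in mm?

Let Y0's short side be w mm. w · w√2 = 2.43 m² = 2,430,000 mm², so w ≈ 1310.8 mm and w√2 ≈ 1853.8 mm → Y0 = 1311 × 1854 mm.
Y1: ⌊1854/2⌋ × 1311 = 927 × 1311 mm
Y2: ⌊1311/2⌋ × 927 = 655 × 927 mm
Y3: ⌊927/2⌋ × 655 = 463 × 655 mm
Y4: ⌊655/2⌋ × 463 = 327 × 463 mm

327 × 463 mm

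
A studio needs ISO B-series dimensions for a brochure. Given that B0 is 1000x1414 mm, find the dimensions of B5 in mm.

B1: ⌊1414/2⌋ × 1000 = 707 × 1000 mm
B2: ⌊1000/2⌋ × 707 = 500 × 707 mm
B3: ⌊707/2⌋ × 500 = 353 × 500 mm
B4: ⌊500/2⌋ × 353 = 250 × 353 mm
B5: ⌊353/2⌋ × 250 = 176 × 250 mm

176 × 250 mm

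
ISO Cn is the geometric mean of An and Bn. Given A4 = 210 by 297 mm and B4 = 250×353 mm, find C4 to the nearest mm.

Short side: √(210 · 250) = √52500 ≈ 229.1 → 229 mm
Long side: √(297 · 353) = √104841 ≈ 323.8 → 324 mm

229 × 324 mm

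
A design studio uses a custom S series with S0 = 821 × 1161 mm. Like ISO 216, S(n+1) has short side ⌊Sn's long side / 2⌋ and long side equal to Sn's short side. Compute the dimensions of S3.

290 × 410 mm

S1: ⌊1161/2⌋ × 821 = 580 × 821 mm
S2: ⌊821/2⌋ × 580 = 410 × 580 mm
S3: ⌊580/2⌋ × 410 = 290 × 410 mm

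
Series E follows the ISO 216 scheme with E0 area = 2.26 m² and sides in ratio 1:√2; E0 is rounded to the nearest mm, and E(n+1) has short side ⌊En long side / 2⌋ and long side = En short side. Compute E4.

Let E0's short side be w mm. w · w√2 = 2.26 m² = 2,260,000 mm², so w ≈ 1264.1 mm and w√2 ≈ 1787.8 mm → E0 = 1264 × 1788 mm.
E1: ⌊1788/2⌋ × 1264 = 894 × 1264 mm
E2: ⌊1264/2⌋ × 894 = 632 × 894 mm
E3: ⌊894/2⌋ × 632 = 447 × 632 mm
E4: ⌊632/2⌋ × 447 = 316 × 447 mm

316 × 447 mm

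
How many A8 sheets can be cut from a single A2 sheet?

Each ISO step halves the sheet: 1 × A2 → 2 × A3 → 4 × A4 → 8 × A5 → …
From A2 to A8 is 6 halving steps: 2^6 = 64.

64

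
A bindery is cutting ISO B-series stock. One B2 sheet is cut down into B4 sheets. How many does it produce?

Each ISO step halves the sheet: 1 × B2 → 2 × B3 → 4 × B4
From B2 to B4 is 2 halving steps: 2^2 = 4.

4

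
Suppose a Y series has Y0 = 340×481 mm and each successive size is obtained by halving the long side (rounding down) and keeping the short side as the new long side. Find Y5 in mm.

60 × 85 mm

Y1: ⌊481/2⌋ × 340 = 240 × 340 mm
Y2: ⌊340/2⌋ × 240 = 170 × 240 mm
Y3: ⌊240/2⌋ × 170 = 120 × 170 mm
Y4: ⌊170/2⌋ × 120 = 85 × 120 mm
Y5: ⌊120/2⌋ × 85 = 60 × 85 mm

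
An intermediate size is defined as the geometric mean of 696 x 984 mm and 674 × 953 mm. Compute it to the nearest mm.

685 × 968 mm

Short side: √(696 · 674) = √469104 ≈ 684.9 → 685 mm
Long side: √(984 · 953) = √937752 ≈ 968.4 → 968 mm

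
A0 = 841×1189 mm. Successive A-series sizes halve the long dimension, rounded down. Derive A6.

A1: ⌊1189/2⌋ × 841 = 594 × 841 mm
A2: ⌊841/2⌋ × 594 = 420 × 594 mm
A3: ⌊594/2⌋ × 420 = 297 × 420 mm
A4: ⌊420/2⌋ × 297 = 210 × 297 mm
A5: ⌊297/2⌋ × 210 = 148 × 210 mm
A6: ⌊210/2⌋ × 148 = 105 × 148 mm

105 × 148 mm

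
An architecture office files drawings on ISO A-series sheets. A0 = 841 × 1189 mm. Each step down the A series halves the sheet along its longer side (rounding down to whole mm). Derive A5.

148 × 210 mm

A1: ⌊1189/2⌋ × 841 = 594 × 841 mm
A2: ⌊841/2⌋ × 594 = 420 × 594 mm
A3: ⌊594/2⌋ × 420 = 297 × 420 mm
A4: ⌊420/2⌋ × 297 = 210 × 297 mm
A5: ⌊297/2⌋ × 210 = 148 × 210 mm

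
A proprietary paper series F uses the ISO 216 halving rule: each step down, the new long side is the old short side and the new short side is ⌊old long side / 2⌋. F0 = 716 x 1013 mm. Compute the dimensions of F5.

126 × 179 mm

F1 = 506 × 716 mm (from F0 by 1 halving).
F2: ⌊716/2⌋ × 506 = 358 × 506 mm
F3: ⌊506/2⌋ × 358 = 253 × 358 mm
F4: ⌊358/2⌋ × 253 = 179 × 253 mm
F5: ⌊253/2⌋ × 179 = 126 × 179 mm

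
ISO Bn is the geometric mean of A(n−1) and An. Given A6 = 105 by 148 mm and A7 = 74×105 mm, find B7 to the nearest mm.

Short side: √(105 · 74) = √7770 ≈ 88.1 → 88 mm
Long side: √(148 · 105) = √15540 ≈ 124.7 → 125 mm

88 × 125 mm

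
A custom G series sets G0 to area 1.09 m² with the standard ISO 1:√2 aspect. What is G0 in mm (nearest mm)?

Let the short side be w mm. Then w · w√2 = 1.09 m² = 1,090,000 mm².
w² = 1,090,000/√2, so w ≈ 877.9 mm; long side = w√2 ≈ 1241.6 mm.

878 × 1242 mm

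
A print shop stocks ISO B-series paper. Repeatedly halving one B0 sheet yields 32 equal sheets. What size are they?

32 = 2^5, so 5 halving steps.
B0 → B1 → … → B5 after 5 steps.

B5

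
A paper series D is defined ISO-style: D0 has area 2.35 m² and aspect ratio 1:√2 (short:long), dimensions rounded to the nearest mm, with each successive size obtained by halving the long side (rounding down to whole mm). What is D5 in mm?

Let D0's short side be w mm. w · w√2 = 2.35 m² = 2,350,000 mm², so w ≈ 1289.1 mm and w√2 ≈ 1823.0 mm → D0 = 1289 × 1823 mm.
D1: ⌊1823/2⌋ × 1289 = 911 × 1289 mm
D2: ⌊1289/2⌋ × 911 = 644 × 911 mm
D3: ⌊911/2⌋ × 644 = 455 × 644 mm
D4: ⌊644/2⌋ × 455 = 322 × 455 mm
D5: ⌊455/2⌋ × 322 = 227 × 322 mm

227 × 322 mm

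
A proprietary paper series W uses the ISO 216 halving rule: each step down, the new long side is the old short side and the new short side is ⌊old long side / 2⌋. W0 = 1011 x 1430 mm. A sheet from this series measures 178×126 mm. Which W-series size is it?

W6

W0: 1011 × 1430 mm
W1: 715 × 1011 mm
W2: 505 × 715 mm
W3: 357 × 505 mm
W4: 252 × 357 mm
W5: 178 × 252 mm
W6: 126 × 178 mm
W7: 89 × 126 mm
→ matches W6.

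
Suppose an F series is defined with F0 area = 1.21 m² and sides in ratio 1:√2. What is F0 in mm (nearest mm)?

Let the short side be w mm. Then w · w√2 = 1.21 m² = 1,210,000 mm².
w² = 1,210,000/√2, so w ≈ 925.0 mm; long side = w√2 ≈ 1308.1 mm.

925 × 1308 mm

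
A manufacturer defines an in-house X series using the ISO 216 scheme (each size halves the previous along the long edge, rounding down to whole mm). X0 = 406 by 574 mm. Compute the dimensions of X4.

X1: ⌊574/2⌋ × 406 = 287 × 406 mm
X2: ⌊406/2⌋ × 287 = 203 × 287 mm
X3: ⌊287/2⌋ × 203 = 143 × 203 mm
X4: ⌊203/2⌋ × 143 = 101 × 143 mm

101 × 143 mm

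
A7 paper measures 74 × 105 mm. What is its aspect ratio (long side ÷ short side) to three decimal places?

1.419

105 / 74 = 1.419
ISO 216 targets √2 ≈ 1.414; the +0.005 deviation is from mm rounding.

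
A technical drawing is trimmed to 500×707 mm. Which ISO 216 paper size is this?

B2 (500 × 707 mm)

Aspect ratio 707/500 ≈ 1.414 — close to the ISO √2 ≈ 1.414.
In the B-series (B0 = 1000 × 1414 mm): B2 = 500 × 707 mm.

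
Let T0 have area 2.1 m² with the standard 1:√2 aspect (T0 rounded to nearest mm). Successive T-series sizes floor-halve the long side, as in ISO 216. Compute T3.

430 × 609 mm

Let T0's short side be w mm. w · w√2 = 2.1 m² = 2,100,000 mm², so w ≈ 1218.6 mm and w√2 ≈ 1723.3 mm → T0 = 1219 × 1723 mm.
T1: ⌊1723/2⌋ × 1219 = 861 × 1219 mm
T2: ⌊1219/2⌋ × 861 = 609 × 861 mm
T3: ⌊861/2⌋ × 609 = 430 × 609 mm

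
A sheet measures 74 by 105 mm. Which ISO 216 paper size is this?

Aspect ratio 105/74 ≈ 1.419 — close to the ISO √2 ≈ 1.414.
In the A-series (A0 area = 1 m²): A7 = 74 × 105 mm.

A7 (74 × 105 mm)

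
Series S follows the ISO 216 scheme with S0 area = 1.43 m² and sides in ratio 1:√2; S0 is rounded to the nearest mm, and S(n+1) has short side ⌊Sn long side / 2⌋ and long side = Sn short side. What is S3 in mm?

Let S0's short side be w mm. w · w√2 = 1.43 m² = 1,430,000 mm², so w ≈ 1005.6 mm and w√2 ≈ 1422.1 mm → S0 = 1006 × 1422 mm.
S1: ⌊1422/2⌋ × 1006 = 711 × 1006 mm
S2: ⌊1006/2⌋ × 711 = 503 × 711 mm
S3: ⌊711/2⌋ × 503 = 355 × 503 mm

355 × 503 mm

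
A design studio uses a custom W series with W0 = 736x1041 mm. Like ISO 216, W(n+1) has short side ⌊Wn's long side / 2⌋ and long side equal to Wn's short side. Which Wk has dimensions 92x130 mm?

W0: 736 × 1041 mm
W1: 520 × 736 mm
W2: 368 × 520 mm
W3: 260 × 368 mm
W4: 184 × 260 mm
W5: 130 × 184 mm
W6: 92 × 130 mm
W7: 65 × 92 mm
→ matches W6.

W6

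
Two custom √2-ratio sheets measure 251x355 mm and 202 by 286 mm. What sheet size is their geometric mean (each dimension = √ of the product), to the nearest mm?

Short side: √(251 · 202) = √50702 ≈ 225.2 → 225 mm
Long side: √(355 · 286) = √101530 ≈ 318.6 → 319 mm

225 × 319 mm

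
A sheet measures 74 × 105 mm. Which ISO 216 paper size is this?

A7 (74 × 105 mm)

Aspect ratio 105/74 ≈ 1.419 — close to the ISO √2 ≈ 1.414.
In the A-series (A0 area = 1 m²): A7 = 74 × 105 mm.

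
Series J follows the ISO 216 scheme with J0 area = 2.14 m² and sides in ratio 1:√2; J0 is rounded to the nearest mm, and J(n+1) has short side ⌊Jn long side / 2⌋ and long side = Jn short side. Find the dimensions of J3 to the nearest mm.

435 × 615 mm

Let J0's short side be w mm. w · w√2 = 2.14 m² = 2,140,000 mm², so w ≈ 1230.1 mm and w√2 ≈ 1739.7 mm → J0 = 1230 × 1740 mm.
J1: ⌊1740/2⌋ × 1230 = 870 × 1230 mm
J2: ⌊1230/2⌋ × 870 = 615 × 870 mm
J3: ⌊870/2⌋ × 615 = 435 × 615 mm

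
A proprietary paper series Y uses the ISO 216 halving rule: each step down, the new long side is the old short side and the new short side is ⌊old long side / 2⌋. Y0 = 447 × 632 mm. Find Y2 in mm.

Y1: ⌊632/2⌋ × 447 = 316 × 447 mm
Y2: ⌊447/2⌋ × 316 = 223 × 316 mm

223 × 316 mm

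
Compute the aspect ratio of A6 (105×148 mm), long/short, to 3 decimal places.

148 / 105 = 1.410
ISO 216 targets √2 ≈ 1.414; the -0.005 deviation is from mm rounding.

1.410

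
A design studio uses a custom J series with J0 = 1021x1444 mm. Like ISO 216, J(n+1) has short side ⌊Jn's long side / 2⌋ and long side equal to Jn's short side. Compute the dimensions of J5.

J1: ⌊1444/2⌋ × 1021 = 722 × 1021 mm
J2: ⌊1021/2⌋ × 722 = 510 × 722 mm
J3: ⌊722/2⌋ × 510 = 361 × 510 mm
J4: ⌊510/2⌋ × 361 = 255 × 361 mm
J5: ⌊361/2⌋ × 255 = 180 × 255 mm

180 × 255 mm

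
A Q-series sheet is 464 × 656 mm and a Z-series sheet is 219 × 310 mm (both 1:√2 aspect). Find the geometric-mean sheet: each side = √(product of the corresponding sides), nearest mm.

319 × 451 mm

Short side: √(464 · 219) = √101616 ≈ 318.8 → 319 mm
Long side: √(656 · 310) = √203360 ≈ 451.0 → 451 mm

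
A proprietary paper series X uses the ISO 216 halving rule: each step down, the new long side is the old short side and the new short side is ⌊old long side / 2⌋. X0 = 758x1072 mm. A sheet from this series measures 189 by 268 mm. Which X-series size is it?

X4

X0: 758 × 1072 mm
X1: 536 × 758 mm
X2: 379 × 536 mm
X3: 268 × 379 mm
X4: 189 × 268 mm
X5: 134 × 189 mm
→ matches X4.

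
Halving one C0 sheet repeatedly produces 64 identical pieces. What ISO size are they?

C6

64 = 2^6, so 6 halving steps.
C0 → C1 → … → C6 after 6 steps.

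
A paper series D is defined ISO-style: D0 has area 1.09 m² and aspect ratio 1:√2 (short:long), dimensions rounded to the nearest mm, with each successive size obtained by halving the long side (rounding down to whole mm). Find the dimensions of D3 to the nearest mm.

310 × 439 mm

Let D0's short side be w mm. w · w√2 = 1.09 m² = 1,090,000 mm², so w ≈ 877.9 mm and w√2 ≈ 1241.6 mm → D0 = 878 × 1242 mm.
D1: ⌊1242/2⌋ × 878 = 621 × 878 mm
D2: ⌊878/2⌋ × 621 = 439 × 621 mm
D3: ⌊621/2⌋ × 439 = 310 × 439 mm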